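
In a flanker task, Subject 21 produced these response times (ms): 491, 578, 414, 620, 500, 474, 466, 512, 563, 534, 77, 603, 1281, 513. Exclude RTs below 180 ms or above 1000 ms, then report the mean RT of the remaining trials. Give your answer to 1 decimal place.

Excluded: 77, 1281
Retained (n=12): Σ = 6268
Mean = 6268/12 = 522.3333

522.3 ms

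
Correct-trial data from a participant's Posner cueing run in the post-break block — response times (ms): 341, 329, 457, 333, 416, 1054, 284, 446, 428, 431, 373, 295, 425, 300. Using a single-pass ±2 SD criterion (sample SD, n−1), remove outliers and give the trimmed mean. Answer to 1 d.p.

n = 14, ΣRT = 5912, M = 422.286
Σ(x−M)² = 476974.86; s = √(476974.86/13) = 191.547
Cutoffs: 422.286 ± 2·191.547 → [39.2, 805.4]
Outside: 1054 → excluded.
Retained (n=13): Σ = 4858, mean = 4858/13 = 373.692

373.7 ms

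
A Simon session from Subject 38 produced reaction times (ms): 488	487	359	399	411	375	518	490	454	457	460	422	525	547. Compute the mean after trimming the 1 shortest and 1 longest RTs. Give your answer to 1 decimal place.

Sorted: 359, 375, 399, 411, 422, 454, 457, 460, 487, 488, 490, 518, 525, 547
Drop lowest 1 (359) and highest 1 (547)
Remaining (n=12): Σ = 5486, mean = 5486/12 = 457.167

457.2 ms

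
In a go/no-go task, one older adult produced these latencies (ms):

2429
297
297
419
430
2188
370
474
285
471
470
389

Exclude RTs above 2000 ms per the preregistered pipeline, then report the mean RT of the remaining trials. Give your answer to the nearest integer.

390 ms

Excluded: 2188, 2429
Retained (n=10): Σ = 3902
Mean = 3902/10 = 390.2000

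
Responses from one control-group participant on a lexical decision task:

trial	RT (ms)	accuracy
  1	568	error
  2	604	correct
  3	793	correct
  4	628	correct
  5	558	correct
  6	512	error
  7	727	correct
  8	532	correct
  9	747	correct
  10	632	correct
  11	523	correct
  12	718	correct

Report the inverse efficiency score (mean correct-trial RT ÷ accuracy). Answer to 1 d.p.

775.4 ms

Correct trials (n=10): 604, 793, 628, 558, 727, 532, 747, 632, 523, 718
Mean correct RT = 6462/10 = 646.2000 ms
Proportion correct = 10/12
IES = 646.2000 / (10/12) = 775.440 ms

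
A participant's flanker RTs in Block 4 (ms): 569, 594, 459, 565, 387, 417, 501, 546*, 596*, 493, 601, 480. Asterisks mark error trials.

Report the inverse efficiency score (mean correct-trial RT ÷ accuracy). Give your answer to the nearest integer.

Correct trials (n=10): 569, 594, 459, 565, 387, 417, 501, 493, 601, 480
Mean correct RT = 5066/10 = 506.6000 ms
Proportion correct = 10/12
IES = 506.6000 / (10/12) = 607.920 ms

608 ms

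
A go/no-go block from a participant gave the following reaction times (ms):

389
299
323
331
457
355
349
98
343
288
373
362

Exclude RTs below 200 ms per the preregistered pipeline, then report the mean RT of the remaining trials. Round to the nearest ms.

Excluded: 98
Retained (n=11): Σ = 3869
Mean = 3869/11 = 351.7273

352 ms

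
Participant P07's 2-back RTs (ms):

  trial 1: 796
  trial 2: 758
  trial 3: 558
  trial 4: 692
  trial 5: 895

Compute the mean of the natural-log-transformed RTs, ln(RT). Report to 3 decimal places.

6.594

ln(RT): 6.6796, 6.6307, 6.3244, 6.5396, 6.7968
Σ ln(RT) = 32.9711
Mean = 32.9711/5 = 6.59421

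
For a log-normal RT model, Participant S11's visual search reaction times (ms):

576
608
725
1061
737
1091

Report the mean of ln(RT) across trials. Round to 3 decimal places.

ln(RT): 6.3561, 6.4102, 6.5862, 6.9670, 6.6026, 6.9948
Σ ln(RT) = 39.9169
Mean = 39.9169/6 = 6.65281

6.653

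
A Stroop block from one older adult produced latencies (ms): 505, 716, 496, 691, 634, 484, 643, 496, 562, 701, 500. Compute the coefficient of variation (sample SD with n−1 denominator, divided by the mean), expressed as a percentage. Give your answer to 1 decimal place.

n = 11, Σ = 6428, M = 584.3636
Σ(x−M)² = 87810.545; s = √(87810.545/10) = 93.7073
CV = 93.7073 / 584.3636 = 0.16036 = 16.036%

16.0%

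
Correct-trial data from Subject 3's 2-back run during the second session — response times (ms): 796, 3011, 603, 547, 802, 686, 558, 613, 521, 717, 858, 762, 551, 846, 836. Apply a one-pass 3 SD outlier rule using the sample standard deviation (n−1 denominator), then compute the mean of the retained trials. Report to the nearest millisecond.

n = 15, ΣRT = 12707, M = 847.133
Σ(x−M)² = 5219515.73; s = √(5219515.73/14) = 610.592
Cutoffs: 847.133 ± 3·610.592 → [-984.6, 2678.9]
Outside: 3011 → excluded.
Retained (n=14): Σ = 9696, mean = 9696/14 = 692.571

693 ms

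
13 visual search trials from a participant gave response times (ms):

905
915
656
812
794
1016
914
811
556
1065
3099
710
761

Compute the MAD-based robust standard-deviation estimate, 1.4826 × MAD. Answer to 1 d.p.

151.2 ms

Sorted: 556, 656, 710, 761, 794, 811, 812, 905, 914, 915, 1016, 1065, 3099 → median = 812
|x − 812| sorted: 0, 1, 18, 51, 93, 102, 102, 103, 156, 204, 253, 256, 2287 → MAD = 102
Robust SD ≈ 1.4826 × 102 = 151.225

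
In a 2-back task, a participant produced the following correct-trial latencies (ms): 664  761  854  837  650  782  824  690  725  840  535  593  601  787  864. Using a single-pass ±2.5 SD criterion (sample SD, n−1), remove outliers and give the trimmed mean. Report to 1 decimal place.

733.8 ms

n = 15, ΣRT = 11007, M = 733.800
Σ(x−M)² = 158230.40; s = √(158230.40/14) = 106.312
Cutoffs: 733.800 ± 2.5·106.312 → [468.0, 999.6]
No RTs fall outside the cutoffs; all 15 retained. Mean = 11007/15 = 733.800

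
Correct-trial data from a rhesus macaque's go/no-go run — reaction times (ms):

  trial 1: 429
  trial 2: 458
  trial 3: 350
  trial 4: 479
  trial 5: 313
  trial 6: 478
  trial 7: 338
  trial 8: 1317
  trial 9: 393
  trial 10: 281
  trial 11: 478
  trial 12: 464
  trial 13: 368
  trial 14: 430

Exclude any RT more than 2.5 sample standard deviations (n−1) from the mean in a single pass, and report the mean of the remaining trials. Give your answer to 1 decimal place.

n = 14, ΣRT = 6576, M = 469.714
Σ(x−M)² = 829604.86; s = √(829604.86/13) = 252.618
Cutoffs: 469.714 ± 2.5·252.618 → [-161.8, 1101.3]
Outside: 1317 → excluded.
Retained (n=13): Σ = 5259, mean = 5259/13 = 404.538

404.5 ms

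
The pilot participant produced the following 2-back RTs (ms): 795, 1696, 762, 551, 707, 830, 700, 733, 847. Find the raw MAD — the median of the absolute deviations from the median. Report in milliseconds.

62 ms

Sorted: 551, 700, 707, 733, 762, 795, 830, 847, 1696 → median = 762
|x − 762|: 33, 934, 0, 211, 55, 68, 62, 29, 85
Sorted deviations: 0, 29, 33, 55, 62, 68, 85, 211, 934 → MAD = 62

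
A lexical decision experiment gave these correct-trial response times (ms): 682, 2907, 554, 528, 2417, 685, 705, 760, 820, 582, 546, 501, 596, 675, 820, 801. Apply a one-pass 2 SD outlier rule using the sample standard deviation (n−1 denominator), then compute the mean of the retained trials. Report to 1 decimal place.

n = 16, ΣRT = 14579, M = 911.188
Σ(x−M)² = 7288092.44; s = √(7288092.44/15) = 697.046
Cutoffs: 911.188 ± 2·697.046 → [-482.9, 2305.3]
Outside: 2417, 2907 → excluded.
Retained (n=14): Σ = 9255, mean = 9255/14 = 661.071

661.1 ms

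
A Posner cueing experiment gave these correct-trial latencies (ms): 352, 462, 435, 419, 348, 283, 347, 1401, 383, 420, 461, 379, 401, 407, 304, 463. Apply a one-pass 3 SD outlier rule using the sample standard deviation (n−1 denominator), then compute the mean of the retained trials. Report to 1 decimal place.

390.9 ms

n = 16, ΣRT = 7265, M = 454.062
Σ(x−M)² = 1000258.94; s = √(1000258.94/15) = 258.232
Cutoffs: 454.062 ± 3·258.232 → [-320.6, 1228.8]
Outside: 1401 → excluded.
Retained (n=15): Σ = 5864, mean = 5864/15 = 390.933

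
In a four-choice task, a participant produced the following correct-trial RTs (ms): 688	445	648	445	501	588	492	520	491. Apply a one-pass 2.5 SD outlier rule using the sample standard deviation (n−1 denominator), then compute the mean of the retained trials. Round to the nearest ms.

n = 9, ΣRT = 4818, M = 535.333
Σ(x−M)² = 60352.00; s = √(60352.00/8) = 86.856
Cutoffs: 535.333 ± 2.5·86.856 → [318.2, 752.5]
No RTs fall outside the cutoffs; all 9 retained. Mean = 4818/9 = 535.333

535 ms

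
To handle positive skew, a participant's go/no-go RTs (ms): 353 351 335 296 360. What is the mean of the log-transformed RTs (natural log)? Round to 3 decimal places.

5.824

ln(RT): 5.8665, 5.8608, 5.8141, 5.6904, 5.8861
Σ ln(RT) = 29.1178
Mean = 29.1178/5 = 5.82357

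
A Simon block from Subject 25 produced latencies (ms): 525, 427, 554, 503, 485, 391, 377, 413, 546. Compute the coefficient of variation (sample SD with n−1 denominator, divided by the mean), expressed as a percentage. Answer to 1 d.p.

n = 9, Σ = 4221, M = 469.0000
Σ(x−M)² = 37150.000; s = √(37150.000/8) = 68.1451
CV = 68.1451 / 469.0000 = 0.14530 = 14.530%

14.5%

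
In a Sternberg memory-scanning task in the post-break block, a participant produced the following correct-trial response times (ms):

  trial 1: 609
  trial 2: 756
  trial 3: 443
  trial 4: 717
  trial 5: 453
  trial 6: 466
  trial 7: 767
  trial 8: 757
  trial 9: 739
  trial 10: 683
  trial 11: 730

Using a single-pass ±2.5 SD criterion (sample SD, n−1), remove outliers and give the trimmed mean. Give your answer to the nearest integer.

647 ms

n = 11, ΣRT = 7120, M = 647.273
Σ(x−M)² = 173386.18; s = √(173386.18/10) = 131.676
Cutoffs: 647.273 ± 2.5·131.676 → [318.1, 976.5]
No RTs fall outside the cutoffs; all 11 retained. Mean = 7120/11 = 647.273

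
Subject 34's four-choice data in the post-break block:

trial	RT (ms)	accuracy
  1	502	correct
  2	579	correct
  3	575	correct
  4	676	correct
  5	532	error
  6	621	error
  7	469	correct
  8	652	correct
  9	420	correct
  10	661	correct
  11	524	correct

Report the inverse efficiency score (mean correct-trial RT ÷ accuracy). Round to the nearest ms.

Correct trials (n=9): 502, 579, 575, 676, 469, 652, 420, 661, 524
Mean correct RT = 5058/9 = 562.0000 ms
Proportion correct = 9/11
IES = 562.0000 / (9/11) = 686.889 ms

687 ms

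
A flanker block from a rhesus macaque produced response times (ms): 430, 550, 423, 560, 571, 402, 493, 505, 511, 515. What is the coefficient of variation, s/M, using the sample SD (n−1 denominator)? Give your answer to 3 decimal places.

n = 10, Σ = 4960, M = 496.0000
Σ(x−M)² = 31834.000; s = √(31834.000/9) = 59.4736
CV = 59.4736 / 496.0000 = 0.11991

0.120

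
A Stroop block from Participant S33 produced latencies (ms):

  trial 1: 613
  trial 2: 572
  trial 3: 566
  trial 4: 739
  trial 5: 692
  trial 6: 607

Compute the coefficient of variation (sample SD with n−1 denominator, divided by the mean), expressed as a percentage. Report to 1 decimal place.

n = 6, Σ = 3789, M = 631.5000
Σ(x−M)² = 23989.500; s = √(23989.500/5) = 69.2669
CV = 69.2669 / 631.5000 = 0.10969 = 10.969%

11.0%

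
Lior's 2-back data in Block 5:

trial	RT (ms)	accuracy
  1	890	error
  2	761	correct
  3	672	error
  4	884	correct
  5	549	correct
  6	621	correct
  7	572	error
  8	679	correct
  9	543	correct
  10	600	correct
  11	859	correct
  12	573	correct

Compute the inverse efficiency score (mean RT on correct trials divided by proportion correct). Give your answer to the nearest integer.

899 ms

Correct trials (n=9): 761, 884, 549, 621, 679, 543, 600, 859, 573
Mean correct RT = 6069/9 = 674.3333 ms
Proportion correct = 9/12
IES = 674.3333 / (9/12) = 899.111 ms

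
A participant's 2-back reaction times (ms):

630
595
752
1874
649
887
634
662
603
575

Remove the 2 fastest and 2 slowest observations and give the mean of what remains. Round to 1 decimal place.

Sorted: 575, 595, 603, 630, 634, 649, 662, 752, 887, 1874
Drop lowest 2 (575, 595) and highest 2 (887, 1874)
Remaining (n=6): Σ = 3930, mean = 3930/6 = 655.000

655.0 ms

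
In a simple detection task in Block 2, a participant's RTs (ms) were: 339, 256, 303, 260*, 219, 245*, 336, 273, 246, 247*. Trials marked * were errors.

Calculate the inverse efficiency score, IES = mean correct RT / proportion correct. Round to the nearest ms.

402 ms

Correct trials (n=7): 339, 256, 303, 219, 336, 273, 246
Mean correct RT = 1972/7 = 281.7143 ms
Proportion correct = 7/10
IES = 281.7143 / (7/10) = 402.449 ms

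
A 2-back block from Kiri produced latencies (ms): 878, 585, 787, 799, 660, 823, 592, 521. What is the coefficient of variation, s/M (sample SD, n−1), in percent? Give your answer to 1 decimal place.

18.7%

n = 8, Σ = 5645, M = 705.6250
Σ(x−M)² = 122459.875; s = √(122459.875/7) = 132.2659
CV = 132.2659 / 705.6250 = 0.18745 = 18.745%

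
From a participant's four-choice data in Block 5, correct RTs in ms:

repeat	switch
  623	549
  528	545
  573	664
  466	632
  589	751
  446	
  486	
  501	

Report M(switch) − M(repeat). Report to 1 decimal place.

M(repeat) = 4212/8 = 526.500
M(switch) = 3141/5 = 628.200
Difference = 628.200 − 526.500 = 101.700 ms

101.7 ms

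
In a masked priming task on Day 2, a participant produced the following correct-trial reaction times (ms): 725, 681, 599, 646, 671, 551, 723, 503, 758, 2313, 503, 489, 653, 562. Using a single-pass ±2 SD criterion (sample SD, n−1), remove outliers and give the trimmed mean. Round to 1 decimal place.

n = 14, ΣRT = 10377, M = 741.214
Σ(x−M)² = 2762418.36; s = √(2762418.36/13) = 460.970
Cutoffs: 741.214 ± 2·460.970 → [-180.7, 1663.2]
Outside: 2313 → excluded.
Retained (n=13): Σ = 8064, mean = 8064/13 = 620.308

620.3 ms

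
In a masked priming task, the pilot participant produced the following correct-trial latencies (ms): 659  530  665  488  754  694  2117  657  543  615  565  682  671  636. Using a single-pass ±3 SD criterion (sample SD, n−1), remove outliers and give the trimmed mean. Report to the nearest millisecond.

628 ms

n = 14, ΣRT = 10276, M = 734.000
Σ(x−M)² = 2128616.00; s = √(2128616.00/13) = 404.648
Cutoffs: 734.000 ± 3·404.648 → [-479.9, 1947.9]
Outside: 2117 → excluded.
Retained (n=13): Σ = 8159, mean = 8159/13 = 627.615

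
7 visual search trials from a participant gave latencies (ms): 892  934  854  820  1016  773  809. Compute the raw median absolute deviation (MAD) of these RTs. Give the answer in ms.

Sorted: 773, 809, 820, 854, 892, 934, 1016 → median = 854
|x − 854|: 38, 80, 0, 34, 162, 81, 45
Sorted deviations: 0, 34, 38, 45, 80, 81, 162 → MAD = 45

45 ms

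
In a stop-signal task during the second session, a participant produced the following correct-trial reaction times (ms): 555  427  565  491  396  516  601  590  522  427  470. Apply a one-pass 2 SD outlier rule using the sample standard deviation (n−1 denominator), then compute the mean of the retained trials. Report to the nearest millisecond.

n = 11, ΣRT = 5560, M = 505.455
Σ(x−M)² = 48418.73; s = √(48418.73/10) = 69.584
Cutoffs: 505.455 ± 2·69.584 → [366.3, 644.6]
No RTs fall outside the cutoffs; all 11 retained. Mean = 5560/11 = 505.455

505 ms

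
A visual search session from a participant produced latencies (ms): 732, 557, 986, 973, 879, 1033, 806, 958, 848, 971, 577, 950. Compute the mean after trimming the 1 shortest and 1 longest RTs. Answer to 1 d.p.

868.0 ms

Sorted: 557, 577, 732, 806, 848, 879, 950, 958, 971, 973, 986, 1033
Drop lowest 1 (557) and highest 1 (1033)
Remaining (n=10): Σ = 8680, mean = 8680/10 = 868.000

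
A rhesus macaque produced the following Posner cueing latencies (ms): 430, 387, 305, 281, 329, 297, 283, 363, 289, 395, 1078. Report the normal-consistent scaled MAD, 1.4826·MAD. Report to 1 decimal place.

68.2 ms

Sorted: 281, 283, 289, 297, 305, 329, 363, 387, 395, 430, 1078 → median = 329
|x − 329| sorted: 0, 24, 32, 34, 40, 46, 48, 58, 66, 101, 749 → MAD = 46
Robust SD ≈ 1.4826 × 46 = 68.200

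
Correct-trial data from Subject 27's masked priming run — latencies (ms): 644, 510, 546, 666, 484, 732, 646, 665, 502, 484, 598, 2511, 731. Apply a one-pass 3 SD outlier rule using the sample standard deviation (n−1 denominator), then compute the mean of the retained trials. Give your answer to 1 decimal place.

600.7 ms

n = 13, ΣRT = 9719, M = 747.615
Σ(x−M)² = 3463401.08; s = √(3463401.08/12) = 537.231
Cutoffs: 747.615 ± 3·537.231 → [-864.1, 2359.3]
Outside: 2511 → excluded.
Retained (n=12): Σ = 7208, mean = 7208/12 = 600.667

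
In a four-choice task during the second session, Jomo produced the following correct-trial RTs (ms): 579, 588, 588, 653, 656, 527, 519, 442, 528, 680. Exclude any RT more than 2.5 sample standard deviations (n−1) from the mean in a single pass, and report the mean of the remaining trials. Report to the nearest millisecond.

n = 10, ΣRT = 5760, M = 576.000
Σ(x−M)² = 49352.00; s = √(49352.00/9) = 74.051
Cutoffs: 576.000 ± 2.5·74.051 → [390.9, 761.1]
No RTs fall outside the cutoffs; all 10 retained. Mean = 5760/10 = 576.000

576 ms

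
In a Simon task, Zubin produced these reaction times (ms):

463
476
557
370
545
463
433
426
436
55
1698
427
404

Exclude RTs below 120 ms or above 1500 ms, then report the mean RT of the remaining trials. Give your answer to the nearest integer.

Excluded: 55, 1698
Retained (n=11): Σ = 5000
Mean = 5000/11 = 454.5455

455 ms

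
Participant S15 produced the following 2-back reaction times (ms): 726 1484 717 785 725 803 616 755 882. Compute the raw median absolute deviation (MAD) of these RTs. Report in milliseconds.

38 ms

Sorted: 616, 717, 725, 726, 755, 785, 803, 882, 1484 → median = 755
|x − 755|: 29, 729, 38, 30, 30, 48, 139, 0, 127
Sorted deviations: 0, 29, 30, 30, 38, 48, 127, 139, 729 → MAD = 38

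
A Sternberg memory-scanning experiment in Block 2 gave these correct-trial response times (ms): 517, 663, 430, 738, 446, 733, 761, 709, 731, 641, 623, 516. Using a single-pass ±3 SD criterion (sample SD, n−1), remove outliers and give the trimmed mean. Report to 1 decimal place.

625.7 ms

n = 12, ΣRT = 7508, M = 625.667
Σ(x−M)² = 156530.67; s = √(156530.67/11) = 119.290
Cutoffs: 625.667 ± 3·119.290 → [267.8, 983.5]
No RTs fall outside the cutoffs; all 12 retained. Mean = 7508/12 = 625.667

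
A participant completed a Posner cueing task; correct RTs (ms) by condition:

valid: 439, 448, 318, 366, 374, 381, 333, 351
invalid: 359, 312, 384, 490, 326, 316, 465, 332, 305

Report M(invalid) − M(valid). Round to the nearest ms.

M(valid) = 3010/8 = 376.250
M(invalid) = 3289/9 = 365.444
Difference = 365.444 − 376.250 = -10.806 ms

-11 ms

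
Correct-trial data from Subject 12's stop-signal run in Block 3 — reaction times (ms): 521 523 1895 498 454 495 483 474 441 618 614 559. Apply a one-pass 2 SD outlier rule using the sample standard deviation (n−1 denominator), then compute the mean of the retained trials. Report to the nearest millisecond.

516 ms

n = 12, ΣRT = 7575, M = 631.250
Σ(x−M)² = 1777268.25; s = √(1777268.25/11) = 401.958
Cutoffs: 631.250 ± 2·401.958 → [-172.7, 1435.2]
Outside: 1895 → excluded.
Retained (n=11): Σ = 5680, mean = 5680/11 = 516.364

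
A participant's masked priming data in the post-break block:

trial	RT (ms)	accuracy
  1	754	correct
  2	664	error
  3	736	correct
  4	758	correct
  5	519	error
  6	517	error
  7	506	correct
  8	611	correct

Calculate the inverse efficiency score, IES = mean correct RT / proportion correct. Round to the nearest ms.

Correct trials (n=5): 754, 736, 758, 506, 611
Mean correct RT = 3365/5 = 673.0000 ms
Proportion correct = 5/8
IES = 673.0000 / (5/8) = 1076.800 ms

1077 ms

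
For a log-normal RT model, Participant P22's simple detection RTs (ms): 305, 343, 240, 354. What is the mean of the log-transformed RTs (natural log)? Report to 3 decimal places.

ln(RT): 5.7203, 5.8377, 5.4806, 5.8693
Σ ln(RT) = 22.9080
Mean = 22.9080/4 = 5.72699

5.727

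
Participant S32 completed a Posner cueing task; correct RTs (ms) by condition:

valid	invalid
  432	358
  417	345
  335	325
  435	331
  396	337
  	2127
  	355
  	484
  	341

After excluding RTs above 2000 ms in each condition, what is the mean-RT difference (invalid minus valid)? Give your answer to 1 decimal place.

-43.5 ms

invalid: exclude 2127
M(valid) = 2015/5 = 403.000
M(invalid) = 2876/8 = 359.500
Difference = 359.500 − 403.000 = -43.500 ms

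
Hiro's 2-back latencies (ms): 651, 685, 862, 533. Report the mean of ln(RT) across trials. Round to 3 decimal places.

6.511

ln(RT): 6.4785, 6.5294, 6.7593, 6.2785
Σ ln(RT) = 26.0457
Mean = 26.0457/4 = 6.51143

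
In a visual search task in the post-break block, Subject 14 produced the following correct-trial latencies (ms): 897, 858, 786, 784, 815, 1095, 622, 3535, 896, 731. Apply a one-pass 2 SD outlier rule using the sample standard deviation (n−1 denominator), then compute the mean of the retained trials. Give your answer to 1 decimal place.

831.6 ms

n = 10, ΣRT = 11019, M = 1101.900
Σ(x−M)² = 6714924.90; s = √(6714924.90/9) = 863.772
Cutoffs: 1101.900 ± 2·863.772 → [-625.6, 2829.4]
Outside: 3535 → excluded.
Retained (n=9): Σ = 7484, mean = 7484/9 = 831.556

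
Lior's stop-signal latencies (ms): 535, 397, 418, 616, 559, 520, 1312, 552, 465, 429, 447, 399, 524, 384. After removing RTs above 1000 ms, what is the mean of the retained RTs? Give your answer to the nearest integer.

Excluded: 1312
Retained (n=13): Σ = 6245
Mean = 6245/13 = 480.3846

480 ms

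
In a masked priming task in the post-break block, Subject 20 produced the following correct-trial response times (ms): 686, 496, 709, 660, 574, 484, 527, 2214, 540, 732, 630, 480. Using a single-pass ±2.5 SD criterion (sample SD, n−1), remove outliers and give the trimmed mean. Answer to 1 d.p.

n = 12, ΣRT = 8732, M = 727.667
Σ(x−M)² = 2498888.67; s = √(2498888.67/11) = 476.625
Cutoffs: 727.667 ± 2.5·476.625 → [-463.9, 1919.2]
Outside: 2214 → excluded.
Retained (n=11): Σ = 6518, mean = 6518/11 = 592.545

592.5 ms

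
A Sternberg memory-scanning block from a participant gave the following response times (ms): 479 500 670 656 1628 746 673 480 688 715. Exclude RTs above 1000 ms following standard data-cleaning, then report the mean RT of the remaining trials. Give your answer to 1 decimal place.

623.0 ms

Excluded: 1628
Retained (n=9): Σ = 5607
Mean = 5607/9 = 623.0000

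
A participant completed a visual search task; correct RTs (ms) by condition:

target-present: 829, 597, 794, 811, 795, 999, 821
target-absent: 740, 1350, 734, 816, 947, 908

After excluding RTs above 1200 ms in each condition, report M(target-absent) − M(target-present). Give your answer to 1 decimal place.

target-absent: exclude 1350
M(target-present) = 5646/7 = 806.571
M(target-absent) = 4145/5 = 829.000
Difference = 829.000 − 806.571 = 22.429 ms

22.4 ms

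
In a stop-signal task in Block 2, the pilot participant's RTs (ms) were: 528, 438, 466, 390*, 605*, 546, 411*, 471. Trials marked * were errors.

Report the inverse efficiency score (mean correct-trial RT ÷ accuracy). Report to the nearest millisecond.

Correct trials (n=5): 528, 438, 466, 546, 471
Mean correct RT = 2449/5 = 489.8000 ms
Proportion correct = 5/8
IES = 489.8000 / (5/8) = 783.680 ms

784 ms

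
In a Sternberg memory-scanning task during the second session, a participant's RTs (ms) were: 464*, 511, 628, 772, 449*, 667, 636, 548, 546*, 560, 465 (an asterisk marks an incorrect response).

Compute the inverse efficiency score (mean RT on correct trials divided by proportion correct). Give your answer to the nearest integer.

823 ms

Correct trials (n=8): 511, 628, 772, 667, 636, 548, 560, 465
Mean correct RT = 4787/8 = 598.3750 ms
Proportion correct = 8/11
IES = 598.3750 / (8/11) = 822.766 ms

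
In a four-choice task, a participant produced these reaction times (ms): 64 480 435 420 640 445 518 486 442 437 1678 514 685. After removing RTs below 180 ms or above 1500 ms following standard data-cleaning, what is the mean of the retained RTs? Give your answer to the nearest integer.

500 ms

Excluded: 64, 1678
Retained (n=11): Σ = 5502
Mean = 5502/11 = 500.1818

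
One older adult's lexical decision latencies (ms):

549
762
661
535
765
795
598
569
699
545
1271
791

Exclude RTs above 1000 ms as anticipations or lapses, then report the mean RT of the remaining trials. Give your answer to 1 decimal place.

Excluded: 1271
Retained (n=11): Σ = 7269
Mean = 7269/11 = 660.8182

660.8 ms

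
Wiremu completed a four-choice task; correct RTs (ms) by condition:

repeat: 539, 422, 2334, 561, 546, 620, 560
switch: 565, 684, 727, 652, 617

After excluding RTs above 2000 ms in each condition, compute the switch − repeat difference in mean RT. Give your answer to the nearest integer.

repeat: exclude 2334
M(repeat) = 3248/6 = 541.333
M(switch) = 3245/5 = 649.000
Difference = 649.000 − 541.333 = 107.667 ms

108 ms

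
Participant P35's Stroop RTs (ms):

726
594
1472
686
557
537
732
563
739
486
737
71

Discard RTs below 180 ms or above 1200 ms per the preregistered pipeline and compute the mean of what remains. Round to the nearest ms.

Excluded: 71, 1472
Retained (n=10): Σ = 6357
Mean = 6357/10 = 635.7000

636 ms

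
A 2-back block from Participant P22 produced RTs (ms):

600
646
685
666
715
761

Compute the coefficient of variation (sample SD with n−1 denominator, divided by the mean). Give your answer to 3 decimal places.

0.082

n = 6, Σ = 4073, M = 678.8333
Σ(x−M)² = 15554.833; s = √(15554.833/5) = 55.7760
CV = 55.7760 / 678.8333 = 0.08216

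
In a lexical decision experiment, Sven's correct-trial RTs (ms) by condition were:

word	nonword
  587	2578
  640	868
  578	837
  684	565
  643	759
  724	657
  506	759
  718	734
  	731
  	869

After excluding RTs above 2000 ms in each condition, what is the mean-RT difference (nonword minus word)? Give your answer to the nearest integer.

118 ms

nonword: exclude 2578
M(word) = 5080/8 = 635.000
M(nonword) = 6779/9 = 753.222
Difference = 753.222 − 635.000 = 118.222 ms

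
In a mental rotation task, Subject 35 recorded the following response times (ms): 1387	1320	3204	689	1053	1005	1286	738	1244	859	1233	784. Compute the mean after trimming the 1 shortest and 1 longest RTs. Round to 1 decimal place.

Sorted: 689, 738, 784, 859, 1005, 1053, 1233, 1244, 1286, 1320, 1387, 3204
Drop lowest 1 (689) and highest 1 (3204)
Remaining (n=10): Σ = 10909, mean = 10909/10 = 1090.900

1090.9 ms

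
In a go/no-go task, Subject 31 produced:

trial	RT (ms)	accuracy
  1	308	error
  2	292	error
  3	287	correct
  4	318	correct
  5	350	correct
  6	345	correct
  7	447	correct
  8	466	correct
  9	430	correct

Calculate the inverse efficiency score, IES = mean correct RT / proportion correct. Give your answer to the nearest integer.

485 ms

Correct trials (n=7): 287, 318, 350, 345, 447, 466, 430
Mean correct RT = 2643/7 = 377.5714 ms
Proportion correct = 7/9
IES = 377.5714 / (7/9) = 485.449 ms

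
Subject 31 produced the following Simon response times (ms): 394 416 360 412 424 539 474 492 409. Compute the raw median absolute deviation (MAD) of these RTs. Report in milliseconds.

22 ms

Sorted: 360, 394, 409, 412, 416, 424, 474, 492, 539 → median = 416
|x − 416|: 22, 0, 56, 4, 8, 123, 58, 76, 7
Sorted deviations: 0, 4, 7, 8, 22, 56, 58, 76, 123 → MAD = 22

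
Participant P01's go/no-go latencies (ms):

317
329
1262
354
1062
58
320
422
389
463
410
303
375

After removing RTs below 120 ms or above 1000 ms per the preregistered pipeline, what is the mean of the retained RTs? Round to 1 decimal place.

Excluded: 58, 1062, 1262
Retained (n=10): Σ = 3682
Mean = 3682/10 = 368.2000

368.2 ms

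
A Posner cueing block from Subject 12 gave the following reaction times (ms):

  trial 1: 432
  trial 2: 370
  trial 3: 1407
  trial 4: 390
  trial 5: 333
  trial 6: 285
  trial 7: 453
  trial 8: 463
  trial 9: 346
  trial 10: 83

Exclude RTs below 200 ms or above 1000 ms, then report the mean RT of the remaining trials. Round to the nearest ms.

Excluded: 83, 1407
Retained (n=8): Σ = 3072
Mean = 3072/8 = 384.0000

384 ms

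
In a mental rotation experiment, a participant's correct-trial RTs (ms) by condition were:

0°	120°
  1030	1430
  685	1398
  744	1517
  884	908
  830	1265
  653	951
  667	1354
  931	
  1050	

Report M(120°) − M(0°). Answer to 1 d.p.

M(0°) = 7474/9 = 830.444
M(120°) = 8823/7 = 1260.429
Difference = 1260.429 − 830.444 = 429.984 ms

430.0 ms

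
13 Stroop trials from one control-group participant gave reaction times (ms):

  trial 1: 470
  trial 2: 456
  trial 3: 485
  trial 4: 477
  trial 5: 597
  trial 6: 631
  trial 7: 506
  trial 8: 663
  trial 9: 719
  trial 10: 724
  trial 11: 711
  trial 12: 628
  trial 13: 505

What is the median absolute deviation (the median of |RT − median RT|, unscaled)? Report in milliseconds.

Sorted: 456, 470, 477, 485, 505, 506, 597, 628, 631, 663, 711, 719, 724 → median = 597
|x − 597|: 127, 141, 112, 120, 0, 34, 91, 66, 122, 127, 114, 31, 92
Sorted deviations: 0, 31, 34, 66, 91, 92, 112, 114, 120, 122, 127, 127, 141 → MAD = 112

112 ms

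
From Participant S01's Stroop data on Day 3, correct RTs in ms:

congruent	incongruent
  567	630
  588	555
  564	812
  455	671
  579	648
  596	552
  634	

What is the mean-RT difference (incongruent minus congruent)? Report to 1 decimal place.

75.7 ms

M(congruent) = 3983/7 = 569.000
M(incongruent) = 3868/6 = 644.667
Difference = 644.667 − 569.000 = 75.667 ms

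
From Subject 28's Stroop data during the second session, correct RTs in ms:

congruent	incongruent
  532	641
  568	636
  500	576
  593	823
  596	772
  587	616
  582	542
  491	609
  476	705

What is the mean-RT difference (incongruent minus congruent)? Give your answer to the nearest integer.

M(congruent) = 4925/9 = 547.222
M(incongruent) = 5920/9 = 657.778
Difference = 657.778 − 547.222 = 110.556 ms

111 ms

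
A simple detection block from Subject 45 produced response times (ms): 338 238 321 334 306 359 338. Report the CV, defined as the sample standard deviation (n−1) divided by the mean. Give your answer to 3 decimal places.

n = 7, Σ = 2234, M = 319.1429
Σ(x−M)² = 9280.857; s = √(9280.857/6) = 39.3295
CV = 39.3295 / 319.1429 = 0.12323

0.123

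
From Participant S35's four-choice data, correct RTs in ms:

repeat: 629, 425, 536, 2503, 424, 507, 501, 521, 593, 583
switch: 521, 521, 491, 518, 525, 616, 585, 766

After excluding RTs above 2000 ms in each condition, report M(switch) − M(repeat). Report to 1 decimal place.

43.5 ms

repeat: exclude 2503
M(repeat) = 4719/9 = 524.333
M(switch) = 4543/8 = 567.875
Difference = 567.875 − 524.333 = 43.542 ms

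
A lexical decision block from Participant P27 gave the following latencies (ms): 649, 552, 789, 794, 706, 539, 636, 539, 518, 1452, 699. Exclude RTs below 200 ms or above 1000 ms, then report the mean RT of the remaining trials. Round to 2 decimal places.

642.10 ms

Excluded: 1452
Retained (n=10): Σ = 6421
Mean = 6421/10 = 642.1000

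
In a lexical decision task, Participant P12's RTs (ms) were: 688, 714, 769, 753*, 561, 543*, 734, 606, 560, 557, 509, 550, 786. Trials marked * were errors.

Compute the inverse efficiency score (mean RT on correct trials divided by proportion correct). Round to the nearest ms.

756 ms

Correct trials (n=11): 688, 714, 769, 561, 734, 606, 560, 557, 509, 550, 786
Mean correct RT = 7034/11 = 639.4545 ms
Proportion correct = 11/13
IES = 639.4545 / (11/13) = 755.719 ms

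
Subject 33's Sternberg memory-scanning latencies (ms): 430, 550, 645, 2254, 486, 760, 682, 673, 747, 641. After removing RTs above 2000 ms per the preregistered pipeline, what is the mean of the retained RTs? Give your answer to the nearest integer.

624 ms

Excluded: 2254
Retained (n=9): Σ = 5614
Mean = 5614/9 = 623.7778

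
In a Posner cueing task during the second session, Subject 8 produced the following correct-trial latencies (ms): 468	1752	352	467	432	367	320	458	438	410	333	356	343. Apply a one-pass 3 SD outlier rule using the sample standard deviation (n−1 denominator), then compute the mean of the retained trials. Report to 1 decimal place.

395.3 ms

n = 13, ΣRT = 6496, M = 499.692
Σ(x−M)² = 1733214.77; s = √(1733214.77/12) = 380.045
Cutoffs: 499.692 ± 3·380.045 → [-640.4, 1639.8]
Outside: 1752 → excluded.
Retained (n=12): Σ = 4744, mean = 4744/12 = 395.333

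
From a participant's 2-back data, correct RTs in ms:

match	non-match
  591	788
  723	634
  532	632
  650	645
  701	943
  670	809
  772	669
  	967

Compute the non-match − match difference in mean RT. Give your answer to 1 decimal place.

98.2 ms

M(match) = 4639/7 = 662.714
M(non-match) = 6087/8 = 760.875
Difference = 760.875 − 662.714 = 98.161 ms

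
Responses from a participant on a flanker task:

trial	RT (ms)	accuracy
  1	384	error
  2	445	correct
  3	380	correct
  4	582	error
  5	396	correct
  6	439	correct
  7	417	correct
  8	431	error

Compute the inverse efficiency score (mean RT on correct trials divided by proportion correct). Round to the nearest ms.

Correct trials (n=5): 445, 380, 396, 439, 417
Mean correct RT = 2077/5 = 415.4000 ms
Proportion correct = 5/8
IES = 415.4000 / (5/8) = 664.640 ms

665 ms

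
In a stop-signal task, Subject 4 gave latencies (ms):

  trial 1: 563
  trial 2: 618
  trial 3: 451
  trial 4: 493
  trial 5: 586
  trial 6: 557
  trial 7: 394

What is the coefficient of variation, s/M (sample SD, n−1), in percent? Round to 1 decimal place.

15.3%

n = 7, Σ = 3662, M = 523.1429
Σ(x−M)² = 38474.857; s = √(38474.857/6) = 80.0779
CV = 80.0779 / 523.1429 = 0.15307 = 15.307%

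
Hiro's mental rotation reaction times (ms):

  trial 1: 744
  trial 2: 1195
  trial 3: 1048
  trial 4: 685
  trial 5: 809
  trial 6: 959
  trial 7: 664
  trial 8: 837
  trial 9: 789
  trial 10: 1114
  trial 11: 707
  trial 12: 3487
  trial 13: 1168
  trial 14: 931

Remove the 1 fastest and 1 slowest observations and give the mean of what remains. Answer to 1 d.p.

Sorted: 664, 685, 707, 744, 789, 809, 837, 931, 959, 1048, 1114, 1168, 1195, 3487
Drop lowest 1 (664) and highest 1 (3487)
Remaining (n=12): Σ = 10986, mean = 10986/12 = 915.500

915.5 ms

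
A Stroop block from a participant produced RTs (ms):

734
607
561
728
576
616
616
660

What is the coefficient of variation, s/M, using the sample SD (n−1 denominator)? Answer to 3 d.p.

n = 8, Σ = 5098, M = 637.2500
Σ(x−M)² = 29497.500; s = √(29497.500/7) = 64.9148
CV = 64.9148 / 637.2500 = 0.10187

0.102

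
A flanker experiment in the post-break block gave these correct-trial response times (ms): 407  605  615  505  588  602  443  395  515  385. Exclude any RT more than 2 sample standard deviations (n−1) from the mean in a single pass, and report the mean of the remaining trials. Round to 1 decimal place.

506.0 ms

n = 10, ΣRT = 5060, M = 506.000
Σ(x−M)² = 78436.00; s = √(78436.00/9) = 93.355
Cutoffs: 506.000 ± 2·93.355 → [319.3, 692.7]
No RTs fall outside the cutoffs; all 10 retained. Mean = 5060/10 = 506.000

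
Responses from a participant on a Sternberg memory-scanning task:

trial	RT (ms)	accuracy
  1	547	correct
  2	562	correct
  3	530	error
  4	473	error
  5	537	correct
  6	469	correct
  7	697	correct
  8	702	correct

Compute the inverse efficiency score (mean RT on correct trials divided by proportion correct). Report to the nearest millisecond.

Correct trials (n=6): 547, 562, 537, 469, 697, 702
Mean correct RT = 3514/6 = 585.6667 ms
Proportion correct = 6/8
IES = 585.6667 / (6/8) = 780.889 ms

781 ms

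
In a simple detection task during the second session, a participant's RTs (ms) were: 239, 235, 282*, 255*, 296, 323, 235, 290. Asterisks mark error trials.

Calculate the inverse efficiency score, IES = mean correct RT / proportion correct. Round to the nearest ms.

Correct trials (n=6): 239, 235, 296, 323, 235, 290
Mean correct RT = 1618/6 = 269.6667 ms
Proportion correct = 6/8
IES = 269.6667 / (6/8) = 359.556 ms

360 ms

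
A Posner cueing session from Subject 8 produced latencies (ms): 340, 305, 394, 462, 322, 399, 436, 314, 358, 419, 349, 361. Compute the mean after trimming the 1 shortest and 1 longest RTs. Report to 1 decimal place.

Sorted: 305, 314, 322, 340, 349, 358, 361, 394, 399, 419, 436, 462
Drop lowest 1 (305) and highest 1 (462)
Remaining (n=10): Σ = 3692, mean = 3692/10 = 369.200

369.2 ms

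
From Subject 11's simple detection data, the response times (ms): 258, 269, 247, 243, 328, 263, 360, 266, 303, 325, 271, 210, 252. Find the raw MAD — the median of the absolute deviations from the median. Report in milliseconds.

19 ms

Sorted: 210, 243, 247, 252, 258, 263, 266, 269, 271, 303, 325, 328, 360 → median = 266
|x − 266|: 8, 3, 19, 23, 62, 3, 94, 0, 37, 59, 5, 56, 14
Sorted deviations: 0, 3, 3, 5, 8, 14, 19, 23, 37, 56, 59, 62, 94 → MAD = 19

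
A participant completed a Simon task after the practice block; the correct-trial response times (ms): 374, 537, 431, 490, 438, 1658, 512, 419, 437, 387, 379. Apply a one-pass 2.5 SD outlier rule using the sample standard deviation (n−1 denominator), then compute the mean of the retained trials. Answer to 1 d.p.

n = 11, ΣRT = 6062, M = 551.091
Σ(x−M)² = 1376284.91; s = √(1376284.91/10) = 370.983
Cutoffs: 551.091 ± 2.5·370.983 → [-376.4, 1478.5]
Outside: 1658 → excluded.
Retained (n=10): Σ = 4404, mean = 4404/10 = 440.400

440.4 ms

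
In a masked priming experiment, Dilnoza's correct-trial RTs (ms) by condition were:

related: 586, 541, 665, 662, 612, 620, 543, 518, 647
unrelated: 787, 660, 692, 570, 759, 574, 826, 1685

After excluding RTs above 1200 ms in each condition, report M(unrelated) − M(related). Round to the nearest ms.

unrelated: exclude 1685
M(related) = 5394/9 = 599.333
M(unrelated) = 4868/7 = 695.429
Difference = 695.429 − 599.333 = 96.095 ms

96 ms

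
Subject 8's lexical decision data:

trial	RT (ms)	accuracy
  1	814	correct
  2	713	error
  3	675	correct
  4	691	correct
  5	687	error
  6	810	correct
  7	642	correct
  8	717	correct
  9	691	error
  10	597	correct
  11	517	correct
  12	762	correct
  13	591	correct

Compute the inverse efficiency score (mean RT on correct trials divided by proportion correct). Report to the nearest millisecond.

886 ms

Correct trials (n=10): 814, 675, 691, 810, 642, 717, 597, 517, 762, 591
Mean correct RT = 6816/10 = 681.6000 ms
Proportion correct = 10/13
IES = 681.6000 / (10/13) = 886.080 ms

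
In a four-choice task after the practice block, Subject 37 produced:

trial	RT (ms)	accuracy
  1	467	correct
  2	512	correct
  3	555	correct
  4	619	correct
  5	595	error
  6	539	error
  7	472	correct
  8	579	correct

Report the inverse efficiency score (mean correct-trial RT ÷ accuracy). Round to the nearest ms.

Correct trials (n=6): 467, 512, 555, 619, 472, 579
Mean correct RT = 3204/6 = 534.0000 ms
Proportion correct = 6/8
IES = 534.0000 / (6/8) = 712.000 ms

712 ms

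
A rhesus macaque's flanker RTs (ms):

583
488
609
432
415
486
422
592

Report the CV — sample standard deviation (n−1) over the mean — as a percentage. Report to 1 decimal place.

n = 8, Σ = 4027, M = 503.3750
Σ(x−M)² = 45415.875; s = √(45415.875/7) = 80.5480
CV = 80.5480 / 503.3750 = 0.16002 = 16.002%

16.0%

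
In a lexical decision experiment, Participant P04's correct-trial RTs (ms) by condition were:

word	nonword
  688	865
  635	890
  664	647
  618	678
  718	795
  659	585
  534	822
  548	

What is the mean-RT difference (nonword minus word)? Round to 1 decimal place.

M(word) = 5064/8 = 633.000
M(nonword) = 5282/7 = 754.571
Difference = 754.571 − 633.000 = 121.571 ms

121.6 ms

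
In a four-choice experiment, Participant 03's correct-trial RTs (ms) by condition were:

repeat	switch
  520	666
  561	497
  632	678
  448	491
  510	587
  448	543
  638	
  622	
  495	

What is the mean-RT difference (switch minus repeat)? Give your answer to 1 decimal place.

M(repeat) = 4874/9 = 541.556
M(switch) = 3462/6 = 577.000
Difference = 577.000 − 541.556 = 35.444 ms

35.4 ms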